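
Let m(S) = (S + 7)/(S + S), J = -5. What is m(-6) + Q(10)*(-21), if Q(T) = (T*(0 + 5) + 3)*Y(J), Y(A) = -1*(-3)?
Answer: -40069/12 ≈ -3339.1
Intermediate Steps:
Y(A) = 3
Q(T) = 9 + 15*T (Q(T) = (T*(0 + 5) + 3)*3 = (T*5 + 3)*3 = (5*T + 3)*3 = (3 + 5*T)*3 = 9 + 15*T)
m(S) = (7 + S)/(2*S) (m(S) = (7 + S)/((2*S)) = (7 + S)*(1/(2*S)) = (7 + S)/(2*S))
m(-6) + Q(10)*(-21) = (1/2)*(7 - 6)/(-6) + (9 + 15*10)*(-21) = (1/2)*(-1/6)*1 + (9 + 150)*(-21) = -1/12 + 159*(-21) = -1/12 - 3339 = -40069/12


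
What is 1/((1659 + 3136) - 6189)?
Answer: -1/1394 ≈ -0.00071736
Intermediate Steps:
1/((1659 + 3136) - 6189) = 1/(4795 - 6189) = 1/(-1394) = -1/1394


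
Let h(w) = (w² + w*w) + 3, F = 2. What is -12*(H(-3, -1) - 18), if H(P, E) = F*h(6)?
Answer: -1584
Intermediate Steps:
h(w) = 3 + 2*w² (h(w) = (w² + w²) + 3 = 2*w² + 3 = 3 + 2*w²)
H(P, E) = 150 (H(P, E) = 2*(3 + 2*6²) = 2*(3 + 2*36) = 2*(3 + 72) = 2*75 = 150)
-12*(H(-3, -1) - 18) = -12*(150 - 18) = -12*132 = -1584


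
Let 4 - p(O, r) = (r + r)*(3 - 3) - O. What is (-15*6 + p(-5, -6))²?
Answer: 8281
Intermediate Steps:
p(O, r) = 4 + O (p(O, r) = 4 - ((r + r)*(3 - 3) - O) = 4 - ((2*r)*0 - O) = 4 - (0 - O) = 4 - (-1)*O = 4 + O)
(-15*6 + p(-5, -6))² = (-15*6 + (4 - 5))² = (-5*18 - 1)² = (-90 - 1)² = (-91)² = 8281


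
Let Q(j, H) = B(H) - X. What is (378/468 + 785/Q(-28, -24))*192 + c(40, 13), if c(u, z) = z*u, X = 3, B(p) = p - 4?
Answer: -1687304/403 ≈ -4186.9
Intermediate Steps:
B(p) = -4 + p
c(u, z) = u*z
Q(j, H) = -7 + H (Q(j, H) = (-4 + H) - 1*3 = (-4 + H) - 3 = -7 + H)
(378/468 + 785/Q(-28, -24))*192 + c(40, 13) = (378/468 + 785/(-7 - 24))*192 + 40*13 = (378*(1/468) + 785/(-31))*192 + 520 = (21/26 + 785*(-1/31))*192 + 520 = (21/26 - 785/31)*192 + 520 = -19759/806*192 + 520 = -1896864/403 + 520 = -1687304/403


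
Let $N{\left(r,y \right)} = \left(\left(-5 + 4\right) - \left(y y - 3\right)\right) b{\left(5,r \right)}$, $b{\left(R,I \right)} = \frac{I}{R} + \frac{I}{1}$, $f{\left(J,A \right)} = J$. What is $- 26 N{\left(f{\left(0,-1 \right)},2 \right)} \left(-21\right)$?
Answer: $0$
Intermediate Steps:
$b{\left(R,I \right)} = I + \frac{I}{R}$ ($b{\left(R,I \right)} = \frac{I}{R} + I 1 = \frac{I}{R} + I = I + \frac{I}{R}$)
$N{\left(r,y \right)} = \frac{6 r \left(2 - y^{2}\right)}{5}$ ($N{\left(r,y \right)} = \left(\left(-5 + 4\right) - \left(y y - 3\right)\right) \left(r + \frac{r}{5}\right) = \left(-1 - \left(y^{2} - 3\right)\right) \left(r + r \frac{1}{5}\right) = \left(-1 - \left(-3 + y^{2}\right)\right) \left(r + \frac{r}{5}\right) = \left(-1 - \left(-3 + y^{2}\right)\right) \frac{6 r}{5} = \left(2 - y^{2}\right) \frac{6 r}{5} = \frac{6 r \left(2 - y^{2}\right)}{5}$)
$- 26 N{\left(f{\left(0,-1 \right)},2 \right)} \left(-21\right) = - 26 \cdot \frac{6}{5} \cdot 0 \left(2 - 2^{2}\right) \left(-21\right) = - 26 \cdot \frac{6}{5} \cdot 0 \left(2 - 4\right) \left(-21\right) = - 26 \cdot \frac{6}{5} \cdot 0 \left(-2\right) \left(-21\right) = \left(-26\right) 0 \left(-21\right) = 0 \left(-21\right) = 0$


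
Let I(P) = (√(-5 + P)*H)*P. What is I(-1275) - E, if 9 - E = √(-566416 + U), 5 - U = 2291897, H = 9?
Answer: -9 - 183600*I*√5 + 2*I*√714577 ≈ -9.0 - 4.0885e+5*I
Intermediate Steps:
U = -2291892 (U = 5 - 1*2291897 = 5 - 2291897 = -2291892)
I(P) = 9*P*√(-5 + P) (I(P) = (√(-5 + P)*9)*P = (9*√(-5 + P))*P = 9*P*√(-5 + P))
E = 9 - 2*I*√714577 (E = 9 - √(-566416 - 2291892) = 9 - √(-2858308) = 9 - 2*I*√714577 ≈ 9.0 - 1690.7*I)
I(-1275) - E = 9*(-1275)*√(-5 - 1275) - (9 - 2*I*√714577) = 9*(-1275)*√(-1280) + (-9 + 2*I*√714577) = 9*(-1275)*(16*I*√5) + (-9 + 2*I*√714577) = -183600*I*√5 + (-9 + 2*I*√714577) = -9 - 183600*I*√5 + 2*I*√714577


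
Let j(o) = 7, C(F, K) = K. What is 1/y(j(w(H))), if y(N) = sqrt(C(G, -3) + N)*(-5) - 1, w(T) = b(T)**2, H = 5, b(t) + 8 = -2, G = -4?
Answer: -1/11 ≈ -0.090909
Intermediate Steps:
b(t) = -10 (b(t) = -8 - 2 = -10)
w(T) = 100 (w(T) = (-10)**2 = 100)
y(N) = -1 - 5*sqrt(-3 + N) (y(N) = sqrt(-3 + N)*(-5) - 1 = -5*sqrt(-3 + N) - 1 = -1 - 5*sqrt(-3 + N))
1/y(j(w(H))) = 1/(-1 - 5*sqrt(-3 + 7)) = 1/(-1 - 5*sqrt(4)) = 1/(-1 - 5*2) = 1/(-1 - 10) = 1/(-11) = -1/11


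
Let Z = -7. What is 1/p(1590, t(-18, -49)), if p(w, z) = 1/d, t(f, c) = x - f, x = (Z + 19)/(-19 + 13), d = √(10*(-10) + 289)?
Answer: 3*√21 ≈ 13.748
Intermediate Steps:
d = 3*√21 (d = √(-100 + 289) = √189 = 3*√21 ≈ 13.748)
x = -2 (x = (-7 + 19)/(-19 + 13) = 12/(-6) = 12*(-⅙) = -2)
t(f, c) = -2 - f
p(w, z) = √21/63 (p(w, z) = 1/(3*√21) = √21/63)
1/p(1590, t(-18, -49)) = 1/(√21/63) = 3*√21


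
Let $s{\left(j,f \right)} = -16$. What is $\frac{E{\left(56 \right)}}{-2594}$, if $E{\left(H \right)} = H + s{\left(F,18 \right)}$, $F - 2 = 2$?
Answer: $- \frac{20}{1297} \approx -0.01542$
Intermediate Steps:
$F = 4$ ($F = 2 + 2 = 4$)
$E{\left(H \right)} = -16 + H$ ($E{\left(H \right)} = H - 16 = -16 + H$)
$\frac{E{\left(56 \right)}}{-2594} = \frac{-16 + 56}{-2594} = 40 \left(- \frac{1}{2594}\right) = - \frac{20}{1297}$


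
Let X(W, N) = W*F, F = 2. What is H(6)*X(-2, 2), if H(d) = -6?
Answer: 24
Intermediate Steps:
X(W, N) = 2*W (X(W, N) = W*2 = 2*W)
H(6)*X(-2, 2) = -12*(-2) = -6*(-4) = 24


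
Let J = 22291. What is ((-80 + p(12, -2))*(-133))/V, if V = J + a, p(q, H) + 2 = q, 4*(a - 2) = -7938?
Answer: 18620/40617 ≈ 0.45843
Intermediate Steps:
a = -3965/2 (a = 2 + (¼)*(-7938) = 2 - 3969/2 = -3965/2 ≈ -1982.5)
p(q, H) = -2 + q
V = 40617/2 (V = 22291 - 3965/2 = 40617/2 ≈ 20309.)
((-80 + p(12, -2))*(-133))/V = ((-80 + (-2 + 12))*(-133))/(40617/2) = ((-80 + 10)*(-133))*(2/40617) = -70*(-133)*(2/40617) = 9310*(2/40617) = 18620/40617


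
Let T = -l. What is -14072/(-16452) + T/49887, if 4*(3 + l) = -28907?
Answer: 10135231/10132604 ≈ 1.0003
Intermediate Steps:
l = -28919/4 (l = -3 + (¼)*(-28907) = -3 - 28907/4 = -28919/4 ≈ -7229.8)
T = 28919/4 (T = -1*(-28919/4) = 28919/4 ≈ 7229.8)
-14072/(-16452) + T/49887 = -14072/(-16452) + (28919/4)/49887 = -14072*(-1/16452) + (28919/4)*(1/49887) = 3518/4113 + 28919/199548 = 10135231/10132604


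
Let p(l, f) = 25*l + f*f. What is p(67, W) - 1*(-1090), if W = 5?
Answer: 2790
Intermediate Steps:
p(l, f) = f² + 25*l (p(l, f) = 25*l + f² = f² + 25*l)
p(67, W) - 1*(-1090) = (5² + 25*67) - 1*(-1090) = (25 + 1675) + 1090 = 1700 + 1090 = 2790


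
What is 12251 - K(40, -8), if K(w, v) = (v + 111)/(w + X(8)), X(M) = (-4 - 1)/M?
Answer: 3858241/315 ≈ 12248.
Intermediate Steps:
X(M) = -5/M
K(w, v) = (111 + v)/(-5/8 + w) (K(w, v) = (v + 111)/(w - 5/8) = (111 + v)/(w - 5*⅛) = (111 + v)/(w - 5/8) = (111 + v)/(-5/8 + w))
12251 - K(40, -8) = 12251 - 8*(111 - 8)/(-5 + 8*40) = 12251 - 8*103/(-5 + 320) = 12251 - 8*103/315 = 12251 - 1*824/315 = 12251 - 824/315 = 3858241/315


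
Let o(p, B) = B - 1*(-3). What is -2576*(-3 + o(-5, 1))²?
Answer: -2576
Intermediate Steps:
o(p, B) = 3 + B (o(p, B) = B + 3 = 3 + B)
-2576*(-3 + o(-5, 1))² = -2576*(-3 + (3 + 1))² = -2576*(-3 + 4)² = -2576*1² = -2576*1 = -2576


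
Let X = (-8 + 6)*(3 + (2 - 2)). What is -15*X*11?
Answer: 990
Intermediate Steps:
X = -6 (X = -2*(3 + 0) = -2*3 = -6)
-15*X*11 = -15*(-6)*11 = 90*11 = 990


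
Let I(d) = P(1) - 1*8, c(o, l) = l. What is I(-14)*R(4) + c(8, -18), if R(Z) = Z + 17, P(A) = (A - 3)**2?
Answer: -102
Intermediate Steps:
P(A) = (-3 + A)**2
R(Z) = 17 + Z
I(d) = -4 (I(d) = (-3 + 1)**2 - 1*8 = (-2)**2 - 8 = 4 - 8 = -4)
I(-14)*R(4) + c(8, -18) = -4*(17 + 4) - 18 = -4*21 - 18 = -84 - 18 = -102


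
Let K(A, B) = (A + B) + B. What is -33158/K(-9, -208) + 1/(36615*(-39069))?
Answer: 9486579632261/121593471975 ≈ 78.019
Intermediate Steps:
K(A, B) = A + 2*B
-33158/K(-9, -208) + 1/(36615*(-39069)) = -33158/(-9 + 2*(-208)) + 1/(36615*(-39069)) = -33158/(-9 - 416) + (1/36615)*(-1/39069) = -33158/(-425) - 1/1430511435 = -33158*(-1/425) - 1/1430511435 = 33158/425 - 1/1430511435 = 9486579632261/121593471975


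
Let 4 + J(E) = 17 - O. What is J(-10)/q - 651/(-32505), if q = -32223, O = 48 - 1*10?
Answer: 7263266/349136205 ≈ 0.020804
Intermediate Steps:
O = 38 (O = 48 - 10 = 38)
J(E) = -25 (J(E) = -4 + (17 - 1*38) = -4 + (17 - 38) = -4 - 21 = -25)
J(-10)/q - 651/(-32505) = -25/(-32223) - 651/(-32505) = -25*(-1/32223) - 651*(-1/32505) = 25/32223 + 217/10835 = 7263266/349136205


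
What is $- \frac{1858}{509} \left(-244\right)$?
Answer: $\frac{453352}{509} \approx 890.67$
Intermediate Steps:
$- \frac{1858}{509} \left(-244\right) = \left(-1858\right) \frac{1}{509} \left(-244\right) = \left(- \frac{1858}{509}\right) \left(-244\right) = \frac{453352}{509}$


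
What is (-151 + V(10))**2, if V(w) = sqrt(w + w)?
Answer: 22821 - 604*sqrt(5) ≈ 21470.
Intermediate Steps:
V(w) = sqrt(2)*sqrt(w) (V(w) = sqrt(2*w) = sqrt(2)*sqrt(w))
(-151 + V(10))**2 = (-151 + sqrt(2)*sqrt(10))**2 = (-151 + 2*sqrt(5))**2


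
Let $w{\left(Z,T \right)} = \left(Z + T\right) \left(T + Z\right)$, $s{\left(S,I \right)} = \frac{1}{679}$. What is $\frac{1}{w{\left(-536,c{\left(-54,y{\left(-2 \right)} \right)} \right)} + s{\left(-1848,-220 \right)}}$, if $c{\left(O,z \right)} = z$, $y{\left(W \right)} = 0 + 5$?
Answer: $\frac{679}{191451520} \approx 3.5466 \cdot 10^{-6}$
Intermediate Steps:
$y{\left(W \right)} = 5$
$s{\left(S,I \right)} = \frac{1}{679}$
$w{\left(Z,T \right)} = \left(T + Z\right)^{2}$ ($w{\left(Z,T \right)} = \left(T + Z\right) \left(T + Z\right) = \left(T + Z\right)^{2}$)
$\frac{1}{w{\left(-536,c{\left(-54,y{\left(-2 \right)} \right)} \right)} + s{\left(-1848,-220 \right)}} = \frac{1}{\left(5 - 536\right)^{2} + \frac{1}{679}} = \frac{1}{\left(-531\right)^{2} + \frac{1}{679}} = \frac{1}{281961 + \frac{1}{679}} = \frac{1}{\frac{191451520}{679}} = \frac{679}{191451520}$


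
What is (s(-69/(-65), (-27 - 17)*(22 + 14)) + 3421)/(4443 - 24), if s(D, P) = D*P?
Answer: 113069/287235 ≈ 0.39365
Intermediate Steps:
(s(-69/(-65), (-27 - 17)*(22 + 14)) + 3421)/(4443 - 24) = ((-69/(-65))*((-27 - 17)*(22 + 14)) + 3421)/(4443 - 24) = ((-69*(-1/65))*(-44*36) + 3421)/4419 = ((69/65)*(-1584) + 3421)*(1/4419) = (-109296/65 + 3421)*(1/4419) = (113069/65)*(1/4419) = 113069/287235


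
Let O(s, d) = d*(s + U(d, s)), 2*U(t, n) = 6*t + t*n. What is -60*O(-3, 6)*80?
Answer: -172800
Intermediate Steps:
U(t, n) = 3*t + n*t/2 (U(t, n) = (6*t + t*n)/2 = (6*t + n*t)/2 = 3*t + n*t/2)
O(s, d) = d*(s + d*(6 + s)/2)
-60*O(-3, 6)*80 = -30*6*(2*(-3) + 6*(6 - 3))*80 = -30*6*(-6 + 6*3)*80 = -30*6*(-6 + 18)*80 = -30*6*12*80 = -60*36*80 = -2160*80 = -172800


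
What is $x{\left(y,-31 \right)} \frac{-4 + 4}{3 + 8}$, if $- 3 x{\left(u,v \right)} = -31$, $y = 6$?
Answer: $0$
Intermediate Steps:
$x{\left(u,v \right)} = \frac{31}{3}$ ($x{\left(u,v \right)} = \left(- \frac{1}{3}\right) \left(-31\right) = \frac{31}{3}$)
$x{\left(y,-31 \right)} \frac{-4 + 4}{3 + 8} = \frac{31 \frac{-4 + 4}{3 + 8}}{3} = \frac{31 \cdot \frac{0}{11}}{3} = \frac{31 \cdot 0 \cdot \frac{1}{11}}{3} = \frac{31}{3} \cdot 0 = 0$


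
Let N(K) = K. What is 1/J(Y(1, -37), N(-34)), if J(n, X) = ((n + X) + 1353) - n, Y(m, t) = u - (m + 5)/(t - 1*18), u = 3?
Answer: 1/1319 ≈ 0.00075815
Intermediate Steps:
Y(m, t) = 3 - (5 + m)/(-18 + t) (Y(m, t) = 3 - (m + 5)/(t - 1*18) = 3 - (5 + m)/(t - 18) = 3 - (5 + m)/(-18 + t))
J(n, X) = 1353 + X (J(n, X) = ((X + n) + 1353) - n = (1353 + X + n) - n = 1353 + X)
1/J(Y(1, -37), N(-34)) = 1/(1353 - 34) = 1/1319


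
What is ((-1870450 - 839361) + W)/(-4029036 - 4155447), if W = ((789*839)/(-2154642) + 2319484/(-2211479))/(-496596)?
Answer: 2137366039549918012662857/6455518859245630005557208 ≈ 0.33109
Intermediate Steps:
W = 2153864203279/788750964385365576 (W = (661971*(-1/2154642) + 2319484*(-1/2211479))*(-1/496596) = (-220657/718214 - 2319484/2211479)*(-1/496596) = -2153864203279/1588315178506*(-1/496596) = 2153864203279/788750964385365576 ≈ 2.7307e-6)
((-1870450 - 839361) + W)/(-4029036 - 4155447) = ((-1870450 - 839361) + 2153864203279/788750964385365576)/(-4029036 - 4155447) = (-2709811 + 2153864203279/788750964385365576)/(-8184483) = -2137366039549918012662857/788750964385365576*(-1/8184483) = 2137366039549918012662857/6455518859245630005557208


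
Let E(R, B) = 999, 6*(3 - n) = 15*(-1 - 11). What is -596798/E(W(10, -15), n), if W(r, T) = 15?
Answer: -596798/999 ≈ -597.40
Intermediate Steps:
n = 33 (n = 3 - 5*(-1 - 11)/2 = 3 - 5*(-12)/2 = 3 - ⅙*(-180) = 3 + 30 = 33)
-596798/E(W(10, -15), n) = -596798/999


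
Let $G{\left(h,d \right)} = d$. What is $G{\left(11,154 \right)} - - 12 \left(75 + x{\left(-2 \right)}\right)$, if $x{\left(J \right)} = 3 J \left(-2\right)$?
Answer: $1198$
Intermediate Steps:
$x{\left(J \right)} = - 6 J$
$G{\left(11,154 \right)} - - 12 \left(75 + x{\left(-2 \right)}\right) = 154 - - 12 \left(75 - -12\right) = 154 - - 12 \left(75 + 12\right) = 154 - \left(-12\right) 87 = 154 - -1044 = 154 + 1044 = 1198$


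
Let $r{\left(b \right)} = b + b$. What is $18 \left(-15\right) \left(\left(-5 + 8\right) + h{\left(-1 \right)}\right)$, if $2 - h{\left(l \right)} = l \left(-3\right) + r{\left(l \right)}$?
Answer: $-1080$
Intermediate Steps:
$r{\left(b \right)} = 2 b$
$h{\left(l \right)} = 2 + l$ ($h{\left(l \right)} = 2 - \left(l \left(-3\right) + 2 l\right) = 2 - \left(- 3 l + 2 l\right) = 2 - - l = 2 + l$)
$18 \left(-15\right) \left(\left(-5 + 8\right) + h{\left(-1 \right)}\right) = 18 \left(-15\right) \left(\left(-5 + 8\right) + \left(2 - 1\right)\right) = - 270 \left(3 + 1\right) = \left(-270\right) 4 = -1080$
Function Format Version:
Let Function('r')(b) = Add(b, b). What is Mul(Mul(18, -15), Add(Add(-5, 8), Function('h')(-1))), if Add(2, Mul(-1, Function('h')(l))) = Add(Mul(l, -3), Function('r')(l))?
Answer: -1080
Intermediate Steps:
Function('r')(b) = Mul(2, b)
Function('h')(l) = Add(2, l) (Function('h')(l) = Add(2, Mul(-1, Add(Mul(l, -3), Mul(2, l)))) = Add(2, Mul(-1, Add(Mul(-3, l), Mul(2, l)))) = Add(2, Mul(-1, Mul(-1, l))) = Add(2, l))
Mul(Mul(18, -15), Add(Add(-5, 8), Function('h')(-1))) = Mul(Mul(18, -15), Add(Add(-5, 8), Add(2, -1))) = Mul(-270, Add(3, 1)) = Mul(-270, 4) = -1080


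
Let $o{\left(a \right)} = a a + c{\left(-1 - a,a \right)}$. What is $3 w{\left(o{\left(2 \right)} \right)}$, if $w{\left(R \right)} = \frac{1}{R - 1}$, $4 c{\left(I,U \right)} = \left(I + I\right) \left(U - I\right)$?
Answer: $- \frac{2}{3} \approx -0.66667$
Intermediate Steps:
$c{\left(I,U \right)} = \frac{I \left(U - I\right)}{2}$ ($c{\left(I,U \right)} = \frac{\left(I + I\right) \left(U - I\right)}{4} = \frac{2 I \left(U - I\right)}{4} = \frac{I \left(U - I\right)}{2}$)
$o{\left(a \right)} = a^{2} + \frac{\left(1 + 2 a\right) \left(-1 - a\right)}{2}$ ($o{\left(a \right)} = a a + \frac{\left(-1 - a\right) \left(a - \left(-1 - a\right)\right)}{2} = a^{2} + \frac{\left(-1 - a\right) \left(a + \left(1 + a\right)\right)}{2} = a^{2} + \frac{\left(-1 - a\right) \left(1 + 2 a\right)}{2} = a^{2} + \frac{\left(1 + 2 a\right) \left(-1 - a\right)}{2}$)
$w{\left(R \right)} = \frac{1}{-1 + R}$
$3 w{\left(o{\left(2 \right)} \right)} = \frac{3}{-1 - \frac{7}{2}} = \frac{3}{- \frac{9}{2}} = 3 \left(- \frac{2}{9}\right) = - \frac{2}{3}$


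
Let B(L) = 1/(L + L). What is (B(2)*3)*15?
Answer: 45/4 ≈ 11.250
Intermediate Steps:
B(L) = 1/(2*L)
(B(2)*3)*15 = (((½)/2)*3)*15 = (((½)*(½))*3)*15 = ((¼)*3)*15 = (¾)*15 = 45/4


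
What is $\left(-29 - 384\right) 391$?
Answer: $-161483$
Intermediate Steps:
$\left(-29 - 384\right) 391 = \left(-413\right) 391 = -161483$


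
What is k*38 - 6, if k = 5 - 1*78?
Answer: -2780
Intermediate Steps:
k = -73 (k = 5 - 78 = -73)
k*38 - 6 = -73*38 - 6 = -2774 - 6 = -2780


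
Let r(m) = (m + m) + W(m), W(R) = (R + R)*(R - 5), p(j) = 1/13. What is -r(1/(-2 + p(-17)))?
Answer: -2938/625 ≈ -4.7008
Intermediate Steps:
p(j) = 1/13
W(R) = 2*R*(-5 + R) (W(R) = (2*R)*(-5 + R) = 2*R*(-5 + R))
r(m) = 2*m + 2*m*(-5 + m) (r(m) = (m + m) + 2*m*(-5 + m) = 2*m + 2*m*(-5 + m))
-r(1/(-2 + p(-17))) = -2*(-4 + 1/(-2 + 1/13))/(-2 + 1/13) = -2*(-4 + 1/(-25/13))/(-25/13) = -2*(-13)*(-4 - 13/25)/25 = -2*(-13)*(-113)/(25*25) = -1*2938/625 = -2938/625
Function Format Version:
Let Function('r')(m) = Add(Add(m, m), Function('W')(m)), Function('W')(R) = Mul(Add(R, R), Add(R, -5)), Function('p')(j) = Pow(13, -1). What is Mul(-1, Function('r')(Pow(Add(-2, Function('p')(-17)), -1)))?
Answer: Rational(-2938, 625) ≈ -4.7008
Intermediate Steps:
Function('p')(j) = Rational(1, 13)
Function('W')(R) = Mul(2, R, Add(-5, R)) (Function('W')(R) = Mul(Mul(2, R), Add(-5, R)) = Mul(2, R, Add(-5, R)))
Function('r')(m) = Add(Mul(2, m), Mul(2, m, Add(-5, m))) (Function('r')(m) = Add(Add(m, m), Mul(2, m, Add(-5, m))) = Add(Mul(2, m), Mul(2, m, Add(-5, m))))
Mul(-1, Function('r')(Pow(Add(-2, Function('p')(-17)), -1))) = Mul(-1, Mul(2, Pow(Add(-2, Rational(1, 13)), -1), Add(-4, Pow(Add(-2, Rational(1, 13)), -1)))) = Mul(-1, Mul(2, Pow(Rational(-25, 13), -1), Add(-4, Pow(Rational(-25, 13), -1)))) = Mul(-1, Mul(2, Rational(-13, 25), Add(-4, Rational(-13, 25)))) = Mul(-1, Mul(2, Rational(-13, 25), Rational(-113, 25))) = Mul(-1, Rational(2938, 625)) = Rational(-2938, 625)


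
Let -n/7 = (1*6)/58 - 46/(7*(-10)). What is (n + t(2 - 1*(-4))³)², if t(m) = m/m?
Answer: 393129/21025 ≈ 18.698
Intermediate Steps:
t(m) = 1
n = -772/145 (n = -7*((1*6)/58 - 46/(7*(-10))) = -7*(6*(1/58) - 46/(-70)) = -7*(3/29 - 46*(-1/70)) = -7*(3/29 + 23/35) = -7*772/1015 = -772/145 ≈ -5.3241)
(n + t(2 - 1*(-4))³)² = (-772/145 + 1³)² = (-772/145 + 1)² = (-627/145)² = 393129/21025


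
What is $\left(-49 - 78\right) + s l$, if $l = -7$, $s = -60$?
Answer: $293$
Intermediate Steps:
$\left(-49 - 78\right) + s l = \left(-49 - 78\right) - -420 = -127 + 420 = 293$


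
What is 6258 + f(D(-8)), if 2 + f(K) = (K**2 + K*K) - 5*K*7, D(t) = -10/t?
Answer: 49723/8 ≈ 6215.4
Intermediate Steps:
f(K) = -2 - 35*K + 2*K**2 (f(K) = -2 + ((K**2 + K*K) - 5*K*7) = -2 + ((K**2 + K**2) - 35*K) = -2 + (2*K**2 - 35*K) = -2 + (-35*K + 2*K**2) = -2 - 35*K + 2*K**2)
6258 + f(D(-8)) = 6258 + (-2 - (-350)/(-8) + 2*(-10/(-8))**2) = 6258 + (-2 - (-350)*(-1)/8 + 2*(-10*(-1/8))**2) = 6258 + (-2 - 35*5/4 + 2*(5/4)**2) = 6258 + (-2 - 175/4 + 2*(25/16)) = 6258 + (-2 - 175/4 + 25/8) = 6258 - 341/8 = 49723/8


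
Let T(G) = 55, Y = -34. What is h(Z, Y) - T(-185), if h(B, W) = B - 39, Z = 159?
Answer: 65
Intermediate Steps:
h(B, W) = -39 + B
h(Z, Y) - T(-185) = (-39 + 159) - 1*55 = 120 - 55 = 65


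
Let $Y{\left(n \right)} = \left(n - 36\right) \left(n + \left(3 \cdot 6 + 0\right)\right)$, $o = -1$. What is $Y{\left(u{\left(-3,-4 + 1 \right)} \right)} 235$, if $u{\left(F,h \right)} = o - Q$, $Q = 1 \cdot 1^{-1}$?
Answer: $-142880$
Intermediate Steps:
$Q = 1$ ($Q = 1 \cdot 1 = 1$)
$u{\left(F,h \right)} = -2$ ($u{\left(F,h \right)} = -1 - 1 = -2$)
$Y{\left(n \right)} = \left(-36 + n\right) \left(18 + n\right)$ ($Y{\left(n \right)} = \left(-36 + n\right) \left(n + \left(18 + 0\right)\right) = \left(-36 + n\right) \left(n + 18\right) = \left(-36 + n\right) \left(18 + n\right)$)
$Y{\left(u{\left(-3,-4 + 1 \right)} \right)} 235 = \left(-648 + \left(-2\right)^{2} - -36\right) 235 = \left(-648 + 4 + 36\right) 235 = \left(-608\right) 235 = -142880$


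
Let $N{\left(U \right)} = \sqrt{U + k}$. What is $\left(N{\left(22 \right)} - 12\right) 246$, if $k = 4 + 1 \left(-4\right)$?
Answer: $-2952 + 246 \sqrt{22} \approx -1798.2$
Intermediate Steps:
$k = 0$ ($k = 4 - 4 = 0$)
$N{\left(U \right)} = \sqrt{U}$ ($N{\left(U \right)} = \sqrt{U + 0} = \sqrt{U}$)
$\left(N{\left(22 \right)} - 12\right) 246 = \left(\sqrt{22} - 12\right) 246 = \left(-12 + \sqrt{22}\right) 246 = -2952 + 246 \sqrt{22}$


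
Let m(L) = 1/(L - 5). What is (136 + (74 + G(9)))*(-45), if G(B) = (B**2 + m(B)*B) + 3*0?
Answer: -52785/4 ≈ -13196.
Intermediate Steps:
m(L) = 1/(-5 + L)
G(B) = B**2 + B/(-5 + B) (G(B) = (B**2 + B/(-5 + B)) + 3*0 = (B**2 + B/(-5 + B)) + 0 = B**2 + B/(-5 + B))
(136 + (74 + G(9)))*(-45) = (136 + (74 + 9*(1 + 9*(-5 + 9))/(-5 + 9)))*(-45) = (136 + (74 + 9*(1 + 9*4)/4))*(-45) = (136 + (74 + 9*(1/4)*(1 + 36)))*(-45) = (136 + (74 + 9*(1/4)*37))*(-45) = (136 + (74 + 333/4))*(-45) = (136 + 629/4)*(-45) = (1173/4)*(-45) = -52785/4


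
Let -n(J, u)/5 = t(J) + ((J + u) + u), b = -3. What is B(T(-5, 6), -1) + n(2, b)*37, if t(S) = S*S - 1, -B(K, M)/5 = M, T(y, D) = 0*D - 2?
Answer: 190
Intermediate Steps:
T(y, D) = -2 (T(y, D) = 0 - 2 = -2)
B(K, M) = -5*M
t(S) = -1 + S² (t(S) = S² - 1 = -1 + S²)
n(J, u) = 5 - 10*u - 5*J - 5*J² (n(J, u) = -5*((-1 + J²) + ((J + u) + u)) = -5*((-1 + J²) + (J + 2*u)) = -5*(-1 + J + J² + 2*u) = 5 - 10*u - 5*J - 5*J²)
B(T(-5, 6), -1) + n(2, b)*37 = -5*(-1) + (5 - 10*(-3) - 5*2 - 5*2²)*37 = 5 + (5 + 30 - 10 - 5*4)*37 = 5 + (5 + 30 - 10 - 20)*37 = 5 + 5*37 = 5 + 185 = 190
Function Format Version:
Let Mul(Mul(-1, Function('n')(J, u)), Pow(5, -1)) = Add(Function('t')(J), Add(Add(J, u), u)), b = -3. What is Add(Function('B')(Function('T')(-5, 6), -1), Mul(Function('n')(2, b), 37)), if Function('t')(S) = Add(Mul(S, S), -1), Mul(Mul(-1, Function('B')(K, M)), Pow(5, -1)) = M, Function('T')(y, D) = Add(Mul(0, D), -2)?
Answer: 190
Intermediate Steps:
Function('T')(y, D) = -2 (Function('T')(y, D) = Add(0, -2) = -2)
Function('B')(K, M) = Mul(-5, M)
Function('t')(S) = Add(-1, Pow(S, 2)) (Function('t')(S) = Add(Pow(S, 2), -1) = Add(-1, Pow(S, 2)))
Function('n')(J, u) = Add(5, Mul(-10, u), Mul(-5, J), Mul(-5, Pow(J, 2))) (Function('n')(J, u) = Mul(-5, Add(Add(-1, Pow(J, 2)), Add(Add(J, u), u))) = Mul(-5, Add(Add(-1, Pow(J, 2)), Add(J, Mul(2, u)))) = Mul(-5, Add(-1, J, Pow(J, 2), Mul(2, u))) = Add(5, Mul(-10, u), Mul(-5, J), Mul(-5, Pow(J, 2))))
Add(Function('B')(Function('T')(-5, 6), -1), Mul(Function('n')(2, b), 37)) = Add(Mul(-5, -1), Mul(Add(5, Mul(-10, -3), Mul(-5, 2), Mul(-5, Pow(2, 2))), 37)) = Add(5, Mul(Add(5, 30, -10, Mul(-5, 4)), 37)) = Add(5, Mul(Add(5, 30, -10, -20), 37)) = Add(5, Mul(5, 37)) = Add(5, 185) = 190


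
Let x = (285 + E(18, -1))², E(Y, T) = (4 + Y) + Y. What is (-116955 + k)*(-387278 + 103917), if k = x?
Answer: 3210480130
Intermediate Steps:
E(Y, T) = 4 + 2*Y
x = 105625 (x = (285 + (4 + 2*18))² = (285 + (4 + 36))² = (285 + 40)² = 325² = 105625)
k = 105625
(-116955 + k)*(-387278 + 103917) = (-116955 + 105625)*(-387278 + 103917) = -11330*(-283361) = 3210480130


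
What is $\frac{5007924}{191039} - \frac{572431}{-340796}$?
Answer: $\frac{1816037113313}{65105327044} \approx 27.894$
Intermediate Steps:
$\frac{5007924}{191039} - \frac{572431}{-340796} = 5007924 \cdot \frac{1}{191039} - - \frac{572431}{340796} = \frac{5007924}{191039} + \frac{572431}{340796} = \frac{1816037113313}{65105327044}$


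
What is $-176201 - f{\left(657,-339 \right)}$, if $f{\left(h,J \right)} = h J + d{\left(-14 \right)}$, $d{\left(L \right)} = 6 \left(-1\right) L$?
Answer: $46438$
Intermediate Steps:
$d{\left(L \right)} = - 6 L$
$f{\left(h,J \right)} = 84 + J h$ ($f{\left(h,J \right)} = h J - -84 = J h + 84 = 84 + J h$)
$-176201 - f{\left(657,-339 \right)} = -176201 - \left(84 - 222723\right) = -176201 - -222639 = -176201 + 222639 = 46438$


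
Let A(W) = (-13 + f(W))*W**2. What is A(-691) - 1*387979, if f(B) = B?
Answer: -336534603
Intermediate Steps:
A(W) = W**2*(-13 + W) (A(W) = (-13 + W)*W**2 = W**2*(-13 + W))
A(-691) - 1*387979 = (-691)**2*(-13 - 691) - 1*387979 = 477481*(-704) - 387979 = -336146624 - 387979 = -336534603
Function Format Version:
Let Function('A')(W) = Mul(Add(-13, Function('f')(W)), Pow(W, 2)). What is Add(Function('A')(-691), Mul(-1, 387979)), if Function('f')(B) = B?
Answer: -336534603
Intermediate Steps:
Function('A')(W) = Mul(Pow(W, 2), Add(-13, W)) (Function('A')(W) = Mul(Add(-13, W), Pow(W, 2)) = Mul(Pow(W, 2), Add(-13, W)))
Add(Function('A')(-691), Mul(-1, 387979)) = Add(Mul(Pow(-691, 2), Add(-13, -691)), Mul(-1, 387979)) = Add(Mul(477481, -704), -387979) = Add(-336146624, -387979) = -336534603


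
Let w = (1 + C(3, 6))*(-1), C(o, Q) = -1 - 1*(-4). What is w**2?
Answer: 16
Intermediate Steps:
C(o, Q) = 3 (C(o, Q) = -1 + 4 = 3)
w = -4 (w = (1 + 3)*(-1) = 4*(-1) = -4)
w**2 = (-4)**2 = 16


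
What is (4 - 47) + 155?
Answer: 112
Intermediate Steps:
(4 - 47) + 155 = -43 + 155 = 112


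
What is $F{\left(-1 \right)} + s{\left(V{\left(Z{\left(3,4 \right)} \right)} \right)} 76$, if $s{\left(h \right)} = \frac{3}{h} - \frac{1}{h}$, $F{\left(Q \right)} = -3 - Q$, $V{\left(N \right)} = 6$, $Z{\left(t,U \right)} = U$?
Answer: $\frac{70}{3} \approx 23.333$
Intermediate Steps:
$s{\left(h \right)} = \frac{2}{h}$
$F{\left(-1 \right)} + s{\left(V{\left(Z{\left(3,4 \right)} \right)} \right)} 76 = \left(-3 - -1\right) + \frac{2}{6} \cdot 76 = \left(-3 + 1\right) + 2 \cdot \frac{1}{6} \cdot 76 = -2 + \frac{1}{3} \cdot 76 = -2 + \frac{76}{3} = \frac{70}{3}$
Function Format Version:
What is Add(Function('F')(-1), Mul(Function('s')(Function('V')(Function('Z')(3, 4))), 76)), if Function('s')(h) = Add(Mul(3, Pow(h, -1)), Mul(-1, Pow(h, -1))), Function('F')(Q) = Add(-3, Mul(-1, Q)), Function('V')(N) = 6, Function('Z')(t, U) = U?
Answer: Rational(70, 3) ≈ 23.333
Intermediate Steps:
Function('s')(h) = Mul(2, Pow(h, -1))
Add(Function('F')(-1), Mul(Function('s')(Function('V')(Function('Z')(3, 4))), 76)) = Add(Add(-3, Mul(-1, -1)), Mul(Mul(2, Pow(6, -1)), 76)) = Add(Add(-3, 1), Mul(Mul(2, Rational(1, 6)), 76)) = Add(-2, Mul(Rational(1, 3), 76)) = Add(-2, Rational(76, 3)) = Rational(70, 3)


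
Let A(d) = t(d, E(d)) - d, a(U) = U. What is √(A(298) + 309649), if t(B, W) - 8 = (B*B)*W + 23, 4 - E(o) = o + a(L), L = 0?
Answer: I*√25798994 ≈ 5079.3*I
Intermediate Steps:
E(o) = 4 - o (E(o) = 4 - (o + 0) = 4 - o)
t(B, W) = 31 + W*B² (t(B, W) = 8 + ((B*B)*W + 23) = 8 + (B²*W + 23) = 8 + (W*B² + 23) = 8 + (23 + W*B²) = 31 + W*B²)
A(d) = 31 - d + d²*(4 - d) (A(d) = (31 + (4 - d)*d²) - d = (31 + d²*(4 - d)) - d = 31 - d + d²*(4 - d))
√(A(298) + 309649) = √((31 - 1*298 + 298²*(4 - 1*298)) + 309649) = √((31 - 298 + 88804*(4 - 298)) + 309649) = √((31 - 298 + 88804*(-294)) + 309649) = √((31 - 298 - 26108376) + 309649) = √(-26108643 + 309649) = √(-25798994) = I*√25798994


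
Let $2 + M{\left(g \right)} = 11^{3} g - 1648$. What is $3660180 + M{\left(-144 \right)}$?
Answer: $3466866$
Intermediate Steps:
$M{\left(g \right)} = -1650 + 1331 g$ ($M{\left(g \right)} = -2 + \left(11^{3} g - 1648\right) = -2 + \left(1331 g - 1648\right) = -2 + \left(-1648 + 1331 g\right) = -1650 + 1331 g$)
$3660180 + M{\left(-144 \right)} = 3660180 + \left(-1650 + 1331 \left(-144\right)\right) = 3660180 - 193314 = 3466866$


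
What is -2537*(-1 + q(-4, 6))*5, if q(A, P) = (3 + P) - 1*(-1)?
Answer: -114165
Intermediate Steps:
q(A, P) = 4 + P (q(A, P) = (3 + P) + 1 = 4 + P)
-2537*(-1 + q(-4, 6))*5 = -2537*(-1 + (4 + 6))*5 = -2537*(-1 + 10)*5 = -22833*5 = -2537*45 = -114165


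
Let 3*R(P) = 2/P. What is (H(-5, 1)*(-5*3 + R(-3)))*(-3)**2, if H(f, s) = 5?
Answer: -685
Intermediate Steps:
R(P) = 2/(3*P) (R(P) = (2/P)/3 = 2/(3*P))
(H(-5, 1)*(-5*3 + R(-3)))*(-3)**2 = (5*(-5*3 + (2/3)/(-3)))*(-3)**2 = (5*(-15 + (2/3)*(-1/3)))*9 = (5*(-15 - 2/9))*9 = (5*(-137/9))*9 = -685/9*9 = -685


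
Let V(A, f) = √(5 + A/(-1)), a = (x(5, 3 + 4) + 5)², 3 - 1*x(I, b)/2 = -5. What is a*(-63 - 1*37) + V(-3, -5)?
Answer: -44100 + 2*√2 ≈ -44097.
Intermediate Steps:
x(I, b) = 16 (x(I, b) = 6 - 2*(-5) = 6 + 10 = 16)
a = 441 (a = (16 + 5)² = 21² = 441)
V(A, f) = √(5 - A) (V(A, f) = √(5 + A*(-1)) = √(5 - A))
a*(-63 - 1*37) + V(-3, -5) = 441*(-63 - 1*37) + √(5 - 1*(-3)) = 441*(-63 - 37) + √(5 + 3) = 441*(-100) + √8 = -44100 + 2*√2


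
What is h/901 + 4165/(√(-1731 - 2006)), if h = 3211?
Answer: 3211/901 - 4165*I*√3737/3737 ≈ 3.5638 - 68.132*I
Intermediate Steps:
h/901 + 4165/(√(-1731 - 2006)) = 3211/901 + 4165/(√(-1731 - 2006)) = 3211*(1/901) + 4165/(√(-3737)) = 3211/901 + 4165/((I*√3737)) = 3211/901 + 4165*(-I*√3737/3737) = 3211/901 - 4165*I*√3737/3737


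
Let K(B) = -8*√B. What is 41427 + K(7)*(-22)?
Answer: 41427 + 176*√7 ≈ 41893.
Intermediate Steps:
41427 + K(7)*(-22) = 41427 - 8*√7*(-22) = 41427 + 176*√7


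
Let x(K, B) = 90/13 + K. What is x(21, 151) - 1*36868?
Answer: -478921/13 ≈ -36840.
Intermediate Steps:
x(K, B) = 90/13 + K (x(K, B) = 90*(1/13) + K = 90/13 + K)
x(21, 151) - 1*36868 = (90/13 + 21) - 1*36868 = 363/13 - 36868 = -478921/13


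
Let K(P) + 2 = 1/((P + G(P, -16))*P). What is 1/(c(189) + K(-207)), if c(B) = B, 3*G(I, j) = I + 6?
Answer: 56718/10606267 ≈ 0.0053476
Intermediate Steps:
G(I, j) = 2 + I/3 (G(I, j) = (I + 6)/3 = (6 + I)/3 = 2 + I/3)
K(P) = -2 + 1/(P*(2 + 4*P/3)) (K(P) = -2 + 1/((P + (2 + P/3))*P) = -2 + 1/((2 + 4*P/3)*P) = -2 + 1/(P*(2 + 4*P/3)))
1/(c(189) + K(-207)) = 1/(189 + (½)*(3 - 12*(-207) - 8*(-207)²)/(-207*(3 + 2*(-207)))) = 1/(189 + (½)*(-1/207)*(3 + 2484 - 8*42849)/(3 - 414)) = 1/(189 + (½)*(-1/207)*(3 + 2484 - 342792)/(-411)) = 1/(189 + (½)*(-1/207)*(-1/411)*(-340305)) = 1/(189 - 113435/56718) = 1/(10606267/56718) = 56718/10606267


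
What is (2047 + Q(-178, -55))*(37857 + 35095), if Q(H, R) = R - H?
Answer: 158305840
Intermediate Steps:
(2047 + Q(-178, -55))*(37857 + 35095) = (2047 + (-55 - 1*(-178)))*(37857 + 35095) = (2047 + (-55 + 178))*72952 = (2047 + 123)*72952 = 2170*72952 = 158305840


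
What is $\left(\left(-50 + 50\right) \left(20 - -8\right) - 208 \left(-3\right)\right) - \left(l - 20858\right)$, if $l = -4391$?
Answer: $25873$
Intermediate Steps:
$\left(\left(-50 + 50\right) \left(20 - -8\right) - 208 \left(-3\right)\right) - \left(l - 20858\right) = \left(\left(-50 + 50\right) \left(20 - -8\right) - 208 \left(-3\right)\right) - \left(-4391 - 20858\right) = \left(0 \left(20 + 8\right) - -624\right) - -25249 = \left(0 \cdot 28 + 624\right) + 25249 = \left(0 + 624\right) + 25249 = 624 + 25249 = 25873$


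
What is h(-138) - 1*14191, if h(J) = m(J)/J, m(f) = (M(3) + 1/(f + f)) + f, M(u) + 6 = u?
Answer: -540467891/38088 ≈ -14190.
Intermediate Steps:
M(u) = -6 + u
m(f) = -3 + f + 1/(2*f) (m(f) = ((-6 + 3) + 1/(f + f)) + f = (-3 + 1/(2*f)) + f = -3 + f + 1/(2*f))
h(J) = (-3 + J + 1/(2*J))/J
h(-138) - 1*14191 = (½ - 138*(-3 - 138))/(-138)² - 1*14191 = (½ - 138*(-141))/19044 - 14191 = (½ + 19458)/19044 - 14191 = (1/19044)*(38917/2) - 14191 = 38917/38088 - 14191 = -540467891/38088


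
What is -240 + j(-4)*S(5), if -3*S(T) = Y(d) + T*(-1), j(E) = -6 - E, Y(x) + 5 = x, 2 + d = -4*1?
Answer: -752/3 ≈ -250.67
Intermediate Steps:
d = -6 (d = -2 - 4*1 = -2 - 4 = -6)
Y(x) = -5 + x
S(T) = 11/3 + T/3 (S(T) = -((-5 - 6) + T*(-1))/3 = -(-11 - T)/3 = 11/3 + T/3)
-240 + j(-4)*S(5) = -240 + (-6 - 1*(-4))*(11/3 + (1/3)*5) = -240 + (-6 + 4)*(11/3 + 5/3) = -240 - 2*16/3 = -240 - 32/3 = -752/3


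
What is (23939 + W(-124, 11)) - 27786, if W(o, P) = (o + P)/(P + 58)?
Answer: -265556/69 ≈ -3848.6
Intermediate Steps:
W(o, P) = (P + o)/(58 + P)
(23939 + W(-124, 11)) - 27786 = (23939 + (11 - 124)/(58 + 11)) - 27786 = (23939 - 113/69) - 27786 = 1651678/69 - 27786 = -265556/69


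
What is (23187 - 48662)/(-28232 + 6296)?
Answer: 25475/21936 ≈ 1.1613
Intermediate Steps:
(23187 - 48662)/(-28232 + 6296) = -25475/(-21936) = -25475*(-1/21936) = 25475/21936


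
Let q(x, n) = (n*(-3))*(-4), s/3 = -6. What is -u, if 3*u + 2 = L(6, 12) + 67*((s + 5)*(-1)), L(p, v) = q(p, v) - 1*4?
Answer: -1009/3 ≈ -336.33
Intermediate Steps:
s = -18 (s = 3*(-6) = -18)
q(x, n) = 12*n (q(x, n) = -3*n*(-4) = 12*n)
L(p, v) = -4 + 12*v (L(p, v) = 12*v - 1*4 = 12*v - 4 = -4 + 12*v)
u = 1009/3 (u = -⅔ + ((-4 + 12*12) + 67*((-18 + 5)*(-1)))/3 = -⅔ + ((-4 + 144) + 67*(-13*(-1)))/3 = -⅔ + (140 + 67*13)/3 = -⅔ + (140 + 871)/3 = -⅔ + (⅓)*1011 = -⅔ + 337 = 1009/3 ≈ 336.33)
-u = -1*1009/3 = -1009/3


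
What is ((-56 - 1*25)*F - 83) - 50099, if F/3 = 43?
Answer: -60631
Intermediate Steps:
F = 129 (F = 3*43 = 129)
((-56 - 1*25)*F - 83) - 50099 = ((-56 - 1*25)*129 - 83) - 50099 = ((-56 - 25)*129 - 83) - 50099 = (-81*129 - 83) - 50099 = (-10449 - 83) - 50099 = -10532 - 50099 = -60631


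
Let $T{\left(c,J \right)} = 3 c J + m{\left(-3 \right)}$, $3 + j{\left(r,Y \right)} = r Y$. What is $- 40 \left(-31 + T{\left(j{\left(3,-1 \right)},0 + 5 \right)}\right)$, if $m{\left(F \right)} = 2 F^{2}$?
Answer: $4120$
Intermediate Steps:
$j{\left(r,Y \right)} = -3 + Y r$ ($j{\left(r,Y \right)} = -3 + r Y = -3 + Y r$)
$T{\left(c,J \right)} = 18 + 3 J c$ ($T{\left(c,J \right)} = 3 c J + 2 \left(-3\right)^{2} = 3 J c + 2 \cdot 9 = 3 J c + 18 = 18 + 3 J c$)
$- 40 \left(-31 + T{\left(j{\left(3,-1 \right)},0 + 5 \right)}\right) = - 40 \left(-31 + \left(18 + 3 \left(0 + 5\right) \left(-3 - 3\right)\right)\right) = - 40 \left(-31 + \left(18 + 3 \cdot 5 \left(-3 - 3\right)\right)\right) = - 40 \left(-31 + \left(18 + 3 \cdot 5 \left(-6\right)\right)\right) = - 40 \left(-31 + \left(18 - 90\right)\right) = - 40 \left(-31 - 72\right) = \left(-40\right) \left(-103\right) = 4120$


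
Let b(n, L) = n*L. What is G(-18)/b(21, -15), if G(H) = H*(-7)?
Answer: -⅖ ≈ -0.40000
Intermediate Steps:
G(H) = -7*H
b(n, L) = L*n
G(-18)/b(21, -15) = (-7*(-18))/((-15*21)) = 126/(-315) = 126*(-1/315) = -⅖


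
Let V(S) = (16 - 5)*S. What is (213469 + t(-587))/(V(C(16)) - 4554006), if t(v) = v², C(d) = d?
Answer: -279019/2276915 ≈ -0.12254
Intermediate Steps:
V(S) = 11*S
(213469 + t(-587))/(V(C(16)) - 4554006) = (213469 + (-587)²)/(11*16 - 4554006) = (213469 + 344569)/(176 - 4554006) = 558038/(-4553830) = 558038*(-1/4553830) = -279019/2276915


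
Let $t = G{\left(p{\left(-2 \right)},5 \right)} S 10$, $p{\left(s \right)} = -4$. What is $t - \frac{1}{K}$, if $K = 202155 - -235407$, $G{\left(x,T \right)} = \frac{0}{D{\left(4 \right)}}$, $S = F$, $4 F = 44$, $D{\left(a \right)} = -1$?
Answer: $- \frac{1}{437562} \approx -2.2854 \cdot 10^{-6}$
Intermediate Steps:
$F = 11$ ($F = \frac{1}{4} \cdot 44 = 11$)
$S = 11$
$G{\left(x,T \right)} = 0$ ($G{\left(x,T \right)} = \frac{0}{-1} = 0 \left(-1\right) = 0$)
$K = 437562$ ($K = 202155 + 235407 = 437562$)
$t = 0$ ($t = 0 \cdot 11 \cdot 10 = 0 \cdot 10 = 0$)
$t - \frac{1}{K} = 0 - \frac{1}{437562} = - \frac{1}{437562}$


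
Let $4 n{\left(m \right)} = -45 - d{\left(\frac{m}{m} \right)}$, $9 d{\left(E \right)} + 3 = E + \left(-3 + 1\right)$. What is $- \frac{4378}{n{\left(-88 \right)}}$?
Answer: $\frac{157608}{401} \approx 393.04$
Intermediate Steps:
$d{\left(E \right)} = - \frac{5}{9} + \frac{E}{9}$ ($d{\left(E \right)} = - \frac{1}{3} + \frac{E + \left(-3 + 1\right)}{9} = - \frac{1}{3} + \frac{E - 2}{9} = - \frac{1}{3} + \frac{-2 + E}{9} = - \frac{1}{3} + \left(- \frac{2}{9} + \frac{E}{9}\right) = - \frac{5}{9} + \frac{E}{9}$)
$n{\left(m \right)} = - \frac{401}{36}$ ($n{\left(m \right)} = \frac{-45 - \left(- \frac{5}{9} + \frac{m \frac{1}{m}}{9}\right)}{4} = \frac{-45 - \left(- \frac{5}{9} + \frac{1}{9} \cdot 1\right)}{4} = \frac{-45 - \left(- \frac{5}{9} + \frac{1}{9}\right)}{4} = \frac{-45 - - \frac{4}{9}}{4} = \frac{-45 + \frac{4}{9}}{4} = \frac{1}{4} \left(- \frac{401}{9}\right) = - \frac{401}{36}$)
$- \frac{4378}{n{\left(-88 \right)}} = - \frac{4378}{- \frac{401}{36}} = \left(-4378\right) \left(- \frac{36}{401}\right) = \frac{157608}{401}$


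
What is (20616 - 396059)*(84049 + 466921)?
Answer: -206857829710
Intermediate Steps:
(20616 - 396059)*(84049 + 466921) = -375443*550970 = -206857829710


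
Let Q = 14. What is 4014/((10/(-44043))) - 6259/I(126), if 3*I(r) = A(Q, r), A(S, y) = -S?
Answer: -1237426329/70 ≈ -1.7678e+7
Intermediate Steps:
I(r) = -14/3 (I(r) = (-1*14)/3 = (⅓)*(-14) = -14/3)
4014/((10/(-44043))) - 6259/I(126) = 4014/((10/(-44043))) - 6259/(-14/3) = 4014/((10*(-1/44043))) - 6259*(-3/14) = 4014/(-10/44043) + 18777/14 = 4014*(-44043/10) + 18777/14 = -88394301/5 + 18777/14 = -1237426329/70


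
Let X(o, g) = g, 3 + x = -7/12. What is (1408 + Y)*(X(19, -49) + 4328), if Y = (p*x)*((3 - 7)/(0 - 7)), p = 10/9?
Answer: 1136853278/189 ≈ 6.0151e+6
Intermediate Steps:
x = -43/12 (x = -3 - 7/12 = -43/12 ≈ -3.5833)
p = 10/9 (p = 10*(⅑) = 10/9 ≈ 1.1111)
Y = -430/189 (Y = ((10/9)*(-43/12))*((3 - 7)/(0 - 7)) = -(-430)/(27*(-7)) = -(-430)*(-1)/(27*7) = -215/54*4/7 = -430/189 ≈ -2.2751)
(1408 + Y)*(X(19, -49) + 4328) = (1408 - 430/189)*(-49 + 4328) = (265682/189)*4279 = 1136853278/189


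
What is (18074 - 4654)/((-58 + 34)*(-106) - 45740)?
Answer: -3355/10799 ≈ -0.31068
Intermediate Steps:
(18074 - 4654)/((-58 + 34)*(-106) - 45740) = 13420/(-24*(-106) - 45740) = 13420/(2544 - 45740) = 13420/(-43196) = 13420*(-1/43196) = -3355/10799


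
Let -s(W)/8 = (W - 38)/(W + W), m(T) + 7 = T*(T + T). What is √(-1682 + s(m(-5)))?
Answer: I*√3110878/43 ≈ 41.018*I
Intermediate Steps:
m(T) = -7 + 2*T² (m(T) = -7 + T*(T + T) = -7 + T*(2*T) = -7 + 2*T²)
s(W) = -4*(-38 + W)/W (s(W) = -8*(W - 38)/(W + W) = -8*(-38 + W)/(2*W) = -8*(-38 + W)*1/(2*W) = -4*(-38 + W)/W)
√(-1682 + s(m(-5))) = √(-1682 + (-4 + 152/(-7 + 2*(-5)²))) = √(-1682 + (-4 + 152/(-7 + 2*25))) = √(-1682 + (-4 + 152/(-7 + 50))) = √(-1682 + (-4 + 152/43)) = √(-1682 - 20/43) = √(-72346/43) = I*√3110878/43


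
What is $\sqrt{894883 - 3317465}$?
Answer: $i \sqrt{2422582} \approx 1556.5 i$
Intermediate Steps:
$\sqrt{894883 - 3317465} = \sqrt{-2422582} = i \sqrt{2422582}$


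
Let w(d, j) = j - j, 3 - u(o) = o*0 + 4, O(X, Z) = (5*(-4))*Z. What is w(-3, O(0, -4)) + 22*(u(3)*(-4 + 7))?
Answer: -66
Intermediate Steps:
O(X, Z) = -20*Z
u(o) = -1 (u(o) = 3 - (o*0 + 4) = 3 - (0 + 4) = 3 - 1*4 = 3 - 4 = -1)
w(d, j) = 0
w(-3, O(0, -4)) + 22*(u(3)*(-4 + 7)) = 0 + 22*(-(-4 + 7)) = 0 + 22*(-1*3) = 0 + 22*(-3) = 0 - 66 = -66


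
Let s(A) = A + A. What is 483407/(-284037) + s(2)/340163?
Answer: -164436039193/96618878031 ≈ -1.7019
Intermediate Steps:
s(A) = 2*A
483407/(-284037) + s(2)/340163 = 483407/(-284037) + (2*2)/340163 = 483407*(-1/284037) + 4*(1/340163) = -483407/284037 + 4/340163 = -164436039193/96618878031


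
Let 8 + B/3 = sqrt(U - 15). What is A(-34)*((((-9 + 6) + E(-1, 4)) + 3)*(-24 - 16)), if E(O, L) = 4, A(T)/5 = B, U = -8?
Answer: 19200 - 2400*I*sqrt(23) ≈ 19200.0 - 11510.0*I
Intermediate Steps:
B = -24 + 3*I*sqrt(23) (B = -24 + 3*sqrt(-8 - 15) = -24 + 3*sqrt(-23) = -24 + 3*(I*sqrt(23)) = -24 + 3*I*sqrt(23) ≈ -24.0 + 14.387*I)
A(T) = -120 + 15*I*sqrt(23) (A(T) = 5*(-24 + 3*I*sqrt(23)) = -120 + 15*I*sqrt(23))
A(-34)*((((-9 + 6) + E(-1, 4)) + 3)*(-24 - 16)) = (-120 + 15*I*sqrt(23))*((((-9 + 6) + 4) + 3)*(-24 - 16)) = (-120 + 15*I*sqrt(23))*(((-3 + 4) + 3)*(-40)) = (-120 + 15*I*sqrt(23))*((1 + 3)*(-40)) = (-120 + 15*I*sqrt(23))*(4*(-40)) = (-120 + 15*I*sqrt(23))*(-160) = 19200 - 2400*I*sqrt(23)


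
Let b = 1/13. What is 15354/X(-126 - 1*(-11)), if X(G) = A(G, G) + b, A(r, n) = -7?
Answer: -11089/5 ≈ -2217.8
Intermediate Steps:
b = 1/13 ≈ 0.076923
X(G) = -90/13 (X(G) = -7 + 1/13 = -90/13)
15354/X(-126 - 1*(-11)) = 15354/(-90/13) = 15354*(-13/90) = -11089/5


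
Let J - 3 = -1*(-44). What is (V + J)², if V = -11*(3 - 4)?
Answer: 3364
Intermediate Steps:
V = 11 (V = -11*(-1) = 11)
J = 47 (J = 3 - 1*(-44) = 3 + 44 = 47)
(V + J)² = (11 + 47)² = 58² = 3364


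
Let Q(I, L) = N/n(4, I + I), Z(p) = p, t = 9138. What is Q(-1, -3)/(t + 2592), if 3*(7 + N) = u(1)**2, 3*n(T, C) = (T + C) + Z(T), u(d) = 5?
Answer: 1/17595 ≈ 5.6834e-5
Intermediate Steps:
n(T, C) = C/3 + 2*T/3 (n(T, C) = ((T + C) + T)/3 = ((C + T) + T)/3 = (C + 2*T)/3 = C/3 + 2*T/3)
N = 4/3 (N = -7 + (1/3)*5**2 = -7 + (1/3)*25 = -7 + 25/3 = 4/3 ≈ 1.3333)
Q(I, L) = 4/(3*(8/3 + 2*I/3)) (Q(I, L) = 4/(3*((I + I)/3 + (2/3)*4)) = 4/(3*((2*I)/3 + 8/3)) = 4/(3*(2*I/3 + 8/3)) = 4/(3*(8/3 + 2*I/3)))
Q(-1, -3)/(t + 2592) = (2/(4 - 1))/(9138 + 2592) = (2/3)/11730 = (2*(1/3))*(1/11730) = (2/3)*(1/11730) = 1/17595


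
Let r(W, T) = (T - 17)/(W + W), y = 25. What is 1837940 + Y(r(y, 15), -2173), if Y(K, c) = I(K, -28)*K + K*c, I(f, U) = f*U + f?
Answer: 1148766798/625 ≈ 1.8380e+6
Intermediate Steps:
r(W, T) = (-17 + T)/(2*W) (r(W, T) = (-17 + T)/((2*W)) = (-17 + T)*(1/(2*W)) = (-17 + T)/(2*W))
I(f, U) = f + U*f (I(f, U) = U*f + f = f + U*f)
Y(K, c) = -27*K**2 + K*c (Y(K, c) = (K*(1 - 28))*K + K*c = (K*(-27))*K + K*c = (-27*K)*K + K*c = -27*K**2 + K*c)
1837940 + Y(r(y, 15), -2173) = 1837940 + ((1/2)*(-17 + 15)/25)*(-2173 - 27*(-17 + 15)/(2*25)) = 1837940 + ((1/2)*(1/25)*(-2))*(-2173 - 27*(-2)/(2*25)) = 1837940 - (-2173 - 27*(-1/25))/25 = 1837940 - (-2173 + 27/25)/25 = 1837940 - 1/25*(-54298/25) = 1837940 + 54298/625 = 1148766798/625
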